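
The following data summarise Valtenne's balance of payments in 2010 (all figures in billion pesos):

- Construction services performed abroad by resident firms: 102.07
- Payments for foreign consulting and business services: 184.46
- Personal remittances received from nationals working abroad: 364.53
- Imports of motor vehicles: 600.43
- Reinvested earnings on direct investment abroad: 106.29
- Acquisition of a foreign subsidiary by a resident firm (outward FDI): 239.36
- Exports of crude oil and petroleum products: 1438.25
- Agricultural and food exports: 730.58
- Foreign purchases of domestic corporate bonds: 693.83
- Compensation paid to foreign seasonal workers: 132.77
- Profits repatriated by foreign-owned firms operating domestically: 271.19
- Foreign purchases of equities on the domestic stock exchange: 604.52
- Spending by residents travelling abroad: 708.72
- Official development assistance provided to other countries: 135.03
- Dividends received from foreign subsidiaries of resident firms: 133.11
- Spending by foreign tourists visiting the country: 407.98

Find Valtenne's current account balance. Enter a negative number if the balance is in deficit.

Goods: 730.58 + 1438.25 - 600.43 = 1568.40
Services: -184.46 + 407.98 + 102.07 - 708.72 = -383.13
Primary income: -271.19 + 106.29 + 133.11 - 132.77 = -164.56
Secondary income: -135.03 + 364.53 = 229.50
Current account = 1568.40 + (-383.13) + (-164.56) + 229.50 = 1250.21
(Excluded from the current account — financial account: acquisition of a foreign subsidiary by a resident firm (outward FDI) 239.36, foreign purchases of domestic corporate bonds 693.83, foreign purchases of equities on the domestic stock exchange 604.52.)

1250.21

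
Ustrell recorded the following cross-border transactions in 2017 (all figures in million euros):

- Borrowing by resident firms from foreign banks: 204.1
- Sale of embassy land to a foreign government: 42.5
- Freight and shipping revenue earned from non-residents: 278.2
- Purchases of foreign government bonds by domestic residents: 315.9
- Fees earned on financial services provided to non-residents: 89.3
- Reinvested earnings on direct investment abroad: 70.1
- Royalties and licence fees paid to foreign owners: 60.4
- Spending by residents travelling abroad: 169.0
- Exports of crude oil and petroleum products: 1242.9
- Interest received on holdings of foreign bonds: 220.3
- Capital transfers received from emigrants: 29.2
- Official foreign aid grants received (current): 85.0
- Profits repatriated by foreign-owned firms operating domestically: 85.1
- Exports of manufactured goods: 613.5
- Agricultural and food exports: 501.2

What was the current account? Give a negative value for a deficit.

2786.0

Goods: 1242.9 + 501.2 + 613.5 = 2357.6
Services: 89.3 - 60.4 + 278.2 - 169.0 = 138.1
Primary income: -85.1 + 220.3 + 70.1 = 205.3
Secondary income: 85.0
Current account = 2357.6 + 138.1 + 205.3 + 85.0 = 2786.0
(Excluded from the current account — financial account: borrowing by resident firms from foreign banks 204.1, purchases of foreign government bonds by domestic residents 315.9; capital account: sale of embassy land to a foreign government 42.5, capital transfers received from emigrants 29.2.)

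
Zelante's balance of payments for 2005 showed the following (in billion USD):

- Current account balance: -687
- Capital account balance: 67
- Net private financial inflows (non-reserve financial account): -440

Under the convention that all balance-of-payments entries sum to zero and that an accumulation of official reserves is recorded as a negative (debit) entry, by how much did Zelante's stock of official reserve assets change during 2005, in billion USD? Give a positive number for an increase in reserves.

-1060

Official reserve transactions balance = -((-687) + 67 + (-440)) = 1060
An accumulation of reserves is recorded as a debit (negative entry), so the change in the stock of reserves is the negative of that balance.
Change in official reserves = -(1060) = -1060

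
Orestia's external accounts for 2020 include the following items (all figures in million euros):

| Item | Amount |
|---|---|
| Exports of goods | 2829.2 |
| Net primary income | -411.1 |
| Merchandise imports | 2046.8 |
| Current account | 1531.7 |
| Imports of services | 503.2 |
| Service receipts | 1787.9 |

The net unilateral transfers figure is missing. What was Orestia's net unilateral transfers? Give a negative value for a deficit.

-124.3

Current account = goods balance + services balance + net primary income + net secondary income
Sum of the known components = 1656.0
Net unilateral transfers = CA - (known components) = 1531.7 - 1656.0 = -124.3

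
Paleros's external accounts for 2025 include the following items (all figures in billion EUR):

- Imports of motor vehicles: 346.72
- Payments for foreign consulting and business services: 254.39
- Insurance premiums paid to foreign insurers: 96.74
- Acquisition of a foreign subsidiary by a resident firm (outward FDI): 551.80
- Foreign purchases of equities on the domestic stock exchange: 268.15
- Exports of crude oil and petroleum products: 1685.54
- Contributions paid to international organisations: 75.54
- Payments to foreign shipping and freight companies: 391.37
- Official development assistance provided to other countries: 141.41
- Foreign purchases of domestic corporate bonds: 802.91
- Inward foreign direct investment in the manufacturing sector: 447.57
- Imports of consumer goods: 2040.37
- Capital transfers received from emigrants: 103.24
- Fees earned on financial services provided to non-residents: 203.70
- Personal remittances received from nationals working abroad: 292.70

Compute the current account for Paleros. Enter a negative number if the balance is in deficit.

-1164.60

Goods: -2040.37 - 346.72 + 1685.54 = -701.55
Services: -254.39 - 391.37 - 96.74 + 203.70 = -538.80
Secondary income: -141.41 + 292.70 - 75.54 = 75.75
Current account = (-701.55) + (-538.80) + 75.75 = -1164.60
(Excluded from the current account — financial account: acquisition of a foreign subsidiary by a resident firm (outward FDI) 551.80, foreign purchases of equities on the domestic stock exchange 268.15, foreign purchases of domestic corporate bonds 802.91, inward foreign direct investment in the manufacturing sector 447.57; capital account: capital transfers received from emigrants 103.24.)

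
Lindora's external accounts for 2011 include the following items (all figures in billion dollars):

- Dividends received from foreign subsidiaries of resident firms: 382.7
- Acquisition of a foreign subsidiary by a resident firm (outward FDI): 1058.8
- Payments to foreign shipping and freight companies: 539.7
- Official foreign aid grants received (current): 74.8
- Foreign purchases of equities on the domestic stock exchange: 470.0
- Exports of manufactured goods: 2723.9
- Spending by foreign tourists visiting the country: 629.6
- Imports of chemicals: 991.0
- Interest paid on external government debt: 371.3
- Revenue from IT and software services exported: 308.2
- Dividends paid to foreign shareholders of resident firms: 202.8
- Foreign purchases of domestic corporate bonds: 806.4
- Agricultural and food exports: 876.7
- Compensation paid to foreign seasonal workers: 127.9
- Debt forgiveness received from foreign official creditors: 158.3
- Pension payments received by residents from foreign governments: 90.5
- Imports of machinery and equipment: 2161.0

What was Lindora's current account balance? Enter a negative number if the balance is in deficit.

Goods: -991.0 - 2161.0 + 2723.9 + 876.7 = 448.6
Services: -539.7 + 308.2 + 629.6 = 398.1
Primary income: -202.8 - 127.9 + 382.7 - 371.3 = -319.3
Secondary income: 90.5 + 74.8 = 165.3
Current account = 448.6 + 398.1 + (-319.3) + 165.3 = 692.7
(Excluded from the current account — financial account: acquisition of a foreign subsidiary by a resident firm (outward FDI) 1058.8, foreign purchases of equities on the domestic stock exchange 470.0, foreign purchases of domestic corporate bonds 806.4; capital account: debt forgiveness received from foreign official creditors 158.3.)

692.7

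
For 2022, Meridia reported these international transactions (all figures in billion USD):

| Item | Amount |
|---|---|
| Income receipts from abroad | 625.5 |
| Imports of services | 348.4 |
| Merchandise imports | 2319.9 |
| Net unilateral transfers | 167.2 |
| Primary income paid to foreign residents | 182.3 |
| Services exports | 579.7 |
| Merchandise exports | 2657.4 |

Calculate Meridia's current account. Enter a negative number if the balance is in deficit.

1179.2

Goods balance = 2657.4 - 2319.9 = 337.5
Services balance = 579.7 - 348.4 = 231.3
Trade balance (goods + services) = 337.5 + 231.3 = 568.8
Net primary income = 625.5 - 182.3 = 443.2
Net secondary income = 167.2
Current account = 568.8 + 443.2 + 167.2 = 1179.2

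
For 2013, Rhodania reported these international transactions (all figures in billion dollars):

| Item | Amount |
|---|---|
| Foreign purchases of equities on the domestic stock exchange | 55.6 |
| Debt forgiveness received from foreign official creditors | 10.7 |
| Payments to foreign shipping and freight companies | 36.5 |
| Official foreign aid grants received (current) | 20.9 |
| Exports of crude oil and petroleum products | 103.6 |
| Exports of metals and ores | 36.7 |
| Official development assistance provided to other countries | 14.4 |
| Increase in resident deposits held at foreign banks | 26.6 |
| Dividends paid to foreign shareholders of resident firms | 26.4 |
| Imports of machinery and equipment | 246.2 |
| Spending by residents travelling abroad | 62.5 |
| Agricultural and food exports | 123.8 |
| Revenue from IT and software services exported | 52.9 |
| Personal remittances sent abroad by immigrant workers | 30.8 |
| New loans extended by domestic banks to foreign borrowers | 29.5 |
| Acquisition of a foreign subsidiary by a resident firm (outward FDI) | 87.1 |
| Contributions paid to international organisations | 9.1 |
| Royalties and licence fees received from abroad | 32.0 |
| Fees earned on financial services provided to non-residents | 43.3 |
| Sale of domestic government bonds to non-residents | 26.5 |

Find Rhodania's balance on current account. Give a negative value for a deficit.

Goods: 123.8 - 246.2 + 103.6 + 36.7 = 17.9
Services: 32.0 + 52.9 - 36.5 + 43.3 - 62.5 = 29.2
Primary income: -26.4
Secondary income: -14.4 - 30.8 - 9.1 + 20.9 = -33.4
Current account = 17.9 + 29.2 + (-26.4) + (-33.4) = -12.7
(Excluded from the current account — financial account: foreign purchases of equities on the domestic stock exchange 55.6, increase in resident deposits held at foreign banks 26.6, new loans extended by domestic banks to foreign borrowers 29.5, acquisition of a foreign subsidiary by a resident firm (outward FDI) 87.1, sale of domestic government bonds to non-residents 26.5; capital account: debt forgiveness received from foreign official creditors 10.7.)

-12.7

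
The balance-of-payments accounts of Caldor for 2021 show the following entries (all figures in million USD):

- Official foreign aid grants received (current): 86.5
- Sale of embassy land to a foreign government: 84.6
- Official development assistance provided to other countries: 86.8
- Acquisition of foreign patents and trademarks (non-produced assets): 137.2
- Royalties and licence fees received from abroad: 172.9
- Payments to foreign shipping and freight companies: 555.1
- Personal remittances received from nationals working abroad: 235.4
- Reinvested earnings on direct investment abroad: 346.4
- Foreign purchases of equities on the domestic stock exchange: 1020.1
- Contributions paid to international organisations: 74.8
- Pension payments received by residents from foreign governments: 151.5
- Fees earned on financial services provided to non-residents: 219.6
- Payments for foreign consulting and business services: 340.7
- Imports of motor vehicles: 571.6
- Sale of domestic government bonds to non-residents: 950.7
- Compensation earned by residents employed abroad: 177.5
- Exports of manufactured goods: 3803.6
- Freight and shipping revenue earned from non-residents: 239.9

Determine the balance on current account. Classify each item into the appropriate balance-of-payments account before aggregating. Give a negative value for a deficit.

3804.3

Goods: 3803.6 - 571.6 = 3232.0
Services: 172.9 - 340.7 + 219.6 + 239.9 - 555.1 = -263.4
Primary income: 346.4 + 177.5 = 523.9
Secondary income: 151.5 + 86.5 - 74.8 + 235.4 - 86.8 = 311.8
Current account = 3232.0 + (-263.4) + 523.9 + 311.8 = 3804.3
(Excluded from the current account — capital account: sale of embassy land to a foreign government 84.6, acquisition of foreign patents and trademarks (non-produced assets) 137.2; financial account: foreign purchases of equities on the domestic stock exchange 1020.1, sale of domestic government bonds to non-residents 950.7.)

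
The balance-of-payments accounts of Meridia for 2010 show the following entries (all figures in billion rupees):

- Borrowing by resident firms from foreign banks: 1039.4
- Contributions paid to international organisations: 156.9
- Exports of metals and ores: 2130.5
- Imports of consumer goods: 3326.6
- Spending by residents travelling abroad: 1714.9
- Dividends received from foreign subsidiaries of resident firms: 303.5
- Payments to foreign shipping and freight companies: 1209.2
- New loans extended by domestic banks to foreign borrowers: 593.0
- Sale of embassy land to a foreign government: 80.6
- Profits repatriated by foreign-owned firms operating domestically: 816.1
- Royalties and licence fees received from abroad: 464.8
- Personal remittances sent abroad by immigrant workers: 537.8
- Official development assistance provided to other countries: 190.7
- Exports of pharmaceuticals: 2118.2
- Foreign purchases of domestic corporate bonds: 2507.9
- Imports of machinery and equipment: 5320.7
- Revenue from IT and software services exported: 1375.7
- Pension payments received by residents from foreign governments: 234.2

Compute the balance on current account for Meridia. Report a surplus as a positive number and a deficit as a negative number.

Goods: -3326.6 - 5320.7 + 2130.5 + 2118.2 = -4398.6
Services: 1375.7 + 464.8 - 1714.9 - 1209.2 = -1083.6
Primary income: 303.5 - 816.1 = -512.6
Secondary income: -156.9 + 234.2 - 190.7 - 537.8 = -651.2
Current account = (-4398.6) + (-1083.6) + (-512.6) + (-651.2) = -6646.0
(Excluded from the current account — financial account: borrowing by resident firms from foreign banks 1039.4, new loans extended by domestic banks to foreign borrowers 593.0, foreign purchases of domestic corporate bonds 2507.9; capital account: sale of embassy land to a foreign government 80.6.)

-6646.0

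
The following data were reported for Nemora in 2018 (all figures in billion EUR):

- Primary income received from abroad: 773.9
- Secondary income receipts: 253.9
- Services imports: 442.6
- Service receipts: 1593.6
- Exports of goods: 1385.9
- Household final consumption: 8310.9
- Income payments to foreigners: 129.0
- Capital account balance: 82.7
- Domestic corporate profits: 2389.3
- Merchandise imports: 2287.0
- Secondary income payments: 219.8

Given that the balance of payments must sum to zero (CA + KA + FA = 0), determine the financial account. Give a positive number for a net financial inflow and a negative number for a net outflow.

Goods balance = 1385.9 - 2287.0 = -901.1
Services balance = 1593.6 - 442.6 = 1151.0
Trade balance (goods + services) = -901.1 + 1151.0 = 249.9
Net primary income = 773.9 - 129.0 = 644.9
Net secondary income = 253.9 - 219.8 = 34.1
Current account = 249.9 + 644.9 + 34.1 = 928.9
Financial account = -(928.9 + 82.7) = -1011.6

-1011.6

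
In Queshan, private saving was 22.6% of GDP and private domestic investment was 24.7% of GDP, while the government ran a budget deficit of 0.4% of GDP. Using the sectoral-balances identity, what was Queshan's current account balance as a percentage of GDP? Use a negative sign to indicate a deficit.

By the sectoral-balances identity, CA = (S_private - I) + (T - G).
Private balance = 22.6 - 24.7 = -2.1
Government balance (T - G) = -0.4
CA = -2.1 + (-0.4) = -2.5

-2.5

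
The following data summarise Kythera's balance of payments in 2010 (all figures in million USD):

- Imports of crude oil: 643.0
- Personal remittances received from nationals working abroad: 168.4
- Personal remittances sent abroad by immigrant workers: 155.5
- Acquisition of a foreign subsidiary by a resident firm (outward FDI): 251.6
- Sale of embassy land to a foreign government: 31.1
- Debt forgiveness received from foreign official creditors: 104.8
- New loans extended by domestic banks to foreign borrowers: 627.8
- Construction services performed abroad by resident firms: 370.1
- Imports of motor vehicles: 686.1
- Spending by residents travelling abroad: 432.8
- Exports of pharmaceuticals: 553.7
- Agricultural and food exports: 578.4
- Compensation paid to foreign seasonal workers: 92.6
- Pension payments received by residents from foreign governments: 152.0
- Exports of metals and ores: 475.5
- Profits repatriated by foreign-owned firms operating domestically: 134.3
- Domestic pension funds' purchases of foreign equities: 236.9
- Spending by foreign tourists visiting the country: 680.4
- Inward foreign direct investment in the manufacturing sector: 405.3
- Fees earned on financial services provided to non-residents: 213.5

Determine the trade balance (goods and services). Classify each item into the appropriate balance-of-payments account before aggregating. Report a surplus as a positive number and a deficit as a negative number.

Goods: -686.1 + 475.5 + 578.4 - 643.0 + 553.7 = 278.5
Services: 680.4 + 370.1 - 432.8 + 213.5 = 831.2
Trade balance = 278.5 + 831.2 = 1109.7
(Excluded from the trade balance — secondary income: personal remittances received from nationals working abroad 168.4, personal remittances sent abroad by immigrant workers 155.5, pension payments received by residents from foreign governments 152.0; financial account: acquisition of a foreign subsidiary by a resident firm (outward FDI) 251.6, new loans extended by domestic banks to foreign borrowers 627.8, domestic pension funds' purchases of foreign equities 236.9, inward foreign direct investment in the manufacturing sector 405.3; capital account: sale of embassy land to a foreign government 31.1, debt forgiveness received from foreign official creditors 104.8; primary income: compensation paid to foreign seasonal workers 92.6, profits repatriated by foreign-owned firms operating domestically 134.3.)

1109.7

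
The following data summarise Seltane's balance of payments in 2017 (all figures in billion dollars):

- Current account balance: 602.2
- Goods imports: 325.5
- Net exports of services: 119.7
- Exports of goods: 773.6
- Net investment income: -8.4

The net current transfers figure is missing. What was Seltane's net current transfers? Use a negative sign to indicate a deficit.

Current account = goods balance + services balance + net primary income + net secondary income
Sum of the known components = 559.4
Net current transfers = CA - (known components) = 602.2 - 559.4 = 42.8

42.8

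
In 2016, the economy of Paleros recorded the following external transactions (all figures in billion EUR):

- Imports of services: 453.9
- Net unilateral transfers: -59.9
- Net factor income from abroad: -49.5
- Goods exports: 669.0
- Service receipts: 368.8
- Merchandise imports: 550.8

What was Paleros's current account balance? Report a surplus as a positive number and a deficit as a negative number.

Goods balance = 669.0 - 550.8 = 118.2
Services balance = 368.8 - 453.9 = -85.1
Trade balance (goods + services) = 118.2 + (-85.1) = 33.1
Net primary income = -49.5
Net secondary income = -59.9
Current account = 33.1 + (-49.5) + (-59.9) = -76.3

-76.3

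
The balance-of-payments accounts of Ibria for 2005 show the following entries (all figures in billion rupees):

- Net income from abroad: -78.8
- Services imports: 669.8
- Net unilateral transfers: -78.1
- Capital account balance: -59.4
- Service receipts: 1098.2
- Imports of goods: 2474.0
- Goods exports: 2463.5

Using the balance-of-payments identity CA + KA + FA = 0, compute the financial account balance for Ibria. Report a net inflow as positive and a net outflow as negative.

Goods balance = 2463.5 - 2474.0 = -10.5
Services balance = 1098.2 - 669.8 = 428.4
Trade balance (goods + services) = -10.5 + 428.4 = 417.9
Net primary income = -78.8
Net secondary income = -78.1
Current account = 417.9 + (-78.8) + (-78.1) = 261.0
Financial account = -(261.0 + (-59.4)) = -201.6

-201.6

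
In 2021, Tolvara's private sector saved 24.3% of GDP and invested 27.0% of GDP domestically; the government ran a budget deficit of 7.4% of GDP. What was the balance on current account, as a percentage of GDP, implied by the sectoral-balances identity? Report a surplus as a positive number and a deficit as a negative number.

-10.1

By the sectoral-balances identity, CA = (S_private - I) + (T - G).
Private balance = 24.3 - 27.0 = -2.7
Government balance (T - G) = -7.4
CA = -2.7 + (-7.4) = -10.1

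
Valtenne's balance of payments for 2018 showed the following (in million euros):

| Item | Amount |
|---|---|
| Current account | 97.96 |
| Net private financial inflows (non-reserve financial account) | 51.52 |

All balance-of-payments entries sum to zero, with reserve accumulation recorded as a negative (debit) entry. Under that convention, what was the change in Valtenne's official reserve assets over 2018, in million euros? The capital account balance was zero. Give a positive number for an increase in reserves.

149.48

Official reserve transactions balance = -(97.96 + 51.52) = -149.48
An accumulation of reserves is recorded as a debit (negative entry), so the change in the stock of reserves is the negative of that balance.
Change in official reserves = -(-149.48) = 149.48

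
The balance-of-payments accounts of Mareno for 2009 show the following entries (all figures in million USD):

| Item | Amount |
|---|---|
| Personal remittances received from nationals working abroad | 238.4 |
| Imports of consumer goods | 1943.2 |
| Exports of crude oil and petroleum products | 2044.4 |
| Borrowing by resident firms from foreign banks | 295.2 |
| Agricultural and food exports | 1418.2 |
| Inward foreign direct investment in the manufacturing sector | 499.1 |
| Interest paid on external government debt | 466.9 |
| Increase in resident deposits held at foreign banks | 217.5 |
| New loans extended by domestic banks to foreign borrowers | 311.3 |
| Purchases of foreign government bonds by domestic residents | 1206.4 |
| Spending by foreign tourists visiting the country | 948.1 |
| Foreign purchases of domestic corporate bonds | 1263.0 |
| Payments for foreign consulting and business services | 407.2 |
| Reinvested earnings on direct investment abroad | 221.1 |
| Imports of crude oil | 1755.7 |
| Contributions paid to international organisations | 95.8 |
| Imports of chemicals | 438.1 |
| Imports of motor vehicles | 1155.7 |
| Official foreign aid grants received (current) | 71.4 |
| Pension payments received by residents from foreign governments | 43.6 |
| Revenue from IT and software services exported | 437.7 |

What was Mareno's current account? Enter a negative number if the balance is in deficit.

Goods: -1155.7 - 438.1 - 1943.2 - 1755.7 + 2044.4 + 1418.2 = -1830.1
Services: 437.7 - 407.2 + 948.1 = 978.6
Primary income: -466.9 + 221.1 = -245.8
Secondary income: 71.4 + 43.6 - 95.8 + 238.4 = 257.6
Current account = (-1830.1) + 978.6 + (-245.8) + 257.6 = -839.7
(Excluded from the current account — financial account: borrowing by resident firms from foreign banks 295.2, inward foreign direct investment in the manufacturing sector 499.1, increase in resident deposits held at foreign banks 217.5, new loans extended by domestic banks to foreign borrowers 311.3, purchases of foreign government bonds by domestic residents 1206.4, foreign purchases of domestic corporate bonds 1263.0.)

-839.7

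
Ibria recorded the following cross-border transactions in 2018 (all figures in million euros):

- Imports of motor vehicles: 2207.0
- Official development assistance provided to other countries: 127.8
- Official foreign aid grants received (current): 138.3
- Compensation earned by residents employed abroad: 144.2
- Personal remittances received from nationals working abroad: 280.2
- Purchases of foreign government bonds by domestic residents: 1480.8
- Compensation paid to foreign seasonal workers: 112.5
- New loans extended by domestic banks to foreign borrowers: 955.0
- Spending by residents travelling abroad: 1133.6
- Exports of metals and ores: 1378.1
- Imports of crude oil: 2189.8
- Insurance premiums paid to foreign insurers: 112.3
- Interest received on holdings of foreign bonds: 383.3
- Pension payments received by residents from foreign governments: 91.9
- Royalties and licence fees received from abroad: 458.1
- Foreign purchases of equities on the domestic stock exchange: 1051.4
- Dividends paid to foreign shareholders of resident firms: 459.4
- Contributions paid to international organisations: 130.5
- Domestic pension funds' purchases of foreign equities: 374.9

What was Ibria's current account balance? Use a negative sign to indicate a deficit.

-3598.8

Goods: 1378.1 - 2189.8 - 2207.0 = -3018.7
Services: 458.1 - 1133.6 - 112.3 = -787.8
Primary income: -112.5 + 144.2 - 459.4 + 383.3 = -44.4
Secondary income: -130.5 + 91.9 + 138.3 + 280.2 - 127.8 = 252.1
Current account = (-3018.7) + (-787.8) + (-44.4) + 252.1 = -3598.8
(Excluded from the current account — financial account: purchases of foreign government bonds by domestic residents 1480.8, new loans extended by domestic banks to foreign borrowers 955.0, foreign purchases of equities on the domestic stock exchange 1051.4, domestic pension funds' purchases of foreign equities 374.9.)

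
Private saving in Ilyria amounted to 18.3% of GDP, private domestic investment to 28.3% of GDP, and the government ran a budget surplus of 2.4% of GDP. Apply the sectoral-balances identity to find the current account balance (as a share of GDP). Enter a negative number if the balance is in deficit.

-7.6

By the sectoral-balances identity, CA = (S_private - I) + (T - G).
Private balance = 18.3 - 28.3 = -10.0
Government balance (T - G) = 2.4
CA = -10.0 + 2.4 = -7.6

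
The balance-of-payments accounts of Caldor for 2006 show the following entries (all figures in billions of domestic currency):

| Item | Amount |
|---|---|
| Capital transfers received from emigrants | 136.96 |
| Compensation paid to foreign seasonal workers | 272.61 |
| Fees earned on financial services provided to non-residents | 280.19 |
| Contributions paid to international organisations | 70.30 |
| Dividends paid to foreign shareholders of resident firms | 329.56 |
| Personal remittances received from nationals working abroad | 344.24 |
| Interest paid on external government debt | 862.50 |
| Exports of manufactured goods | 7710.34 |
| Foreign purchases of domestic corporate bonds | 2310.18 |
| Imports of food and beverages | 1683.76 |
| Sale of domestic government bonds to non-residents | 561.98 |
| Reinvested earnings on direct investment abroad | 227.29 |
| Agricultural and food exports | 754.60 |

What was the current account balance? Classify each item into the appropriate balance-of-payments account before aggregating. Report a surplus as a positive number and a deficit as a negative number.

6097.93

Goods: 754.60 + 7710.34 - 1683.76 = 6781.18
Services: 280.19
Primary income: -862.50 - 329.56 - 272.61 + 227.29 = -1237.38
Secondary income: -70.30 + 344.24 = 273.94
Current account = 6781.18 + 280.19 + (-1237.38) + 273.94 = 6097.93
(Excluded from the current account — capital account: capital transfers received from emigrants 136.96; financial account: foreign purchases of domestic corporate bonds 2310.18, sale of domestic government bonds to non-residents 561.98.)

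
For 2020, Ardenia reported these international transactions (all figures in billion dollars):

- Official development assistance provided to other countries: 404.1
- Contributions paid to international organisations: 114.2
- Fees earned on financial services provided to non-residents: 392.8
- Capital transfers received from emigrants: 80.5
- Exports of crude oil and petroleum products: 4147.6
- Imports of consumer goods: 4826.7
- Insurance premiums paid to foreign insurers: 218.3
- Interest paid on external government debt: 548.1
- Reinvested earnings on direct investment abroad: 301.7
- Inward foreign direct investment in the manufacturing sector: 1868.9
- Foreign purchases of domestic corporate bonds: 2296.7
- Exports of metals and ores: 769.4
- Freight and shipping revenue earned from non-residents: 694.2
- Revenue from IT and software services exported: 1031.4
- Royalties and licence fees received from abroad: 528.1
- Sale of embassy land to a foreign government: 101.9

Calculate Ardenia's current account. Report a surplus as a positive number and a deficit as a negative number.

1753.8

Goods: 4147.6 - 4826.7 + 769.4 = 90.3
Services: -218.3 + 528.1 + 392.8 + 1031.4 + 694.2 = 2428.2
Primary income: 301.7 - 548.1 = -246.4
Secondary income: -404.1 - 114.2 = -518.3
Current account = 90.3 + 2428.2 + (-246.4) + (-518.3) = 1753.8
(Excluded from the current account — capital account: capital transfers received from emigrants 80.5, sale of embassy land to a foreign government 101.9; financial account: inward foreign direct investment in the manufacturing sector 1868.9, foreign purchases of domestic corporate bonds 2296.7.)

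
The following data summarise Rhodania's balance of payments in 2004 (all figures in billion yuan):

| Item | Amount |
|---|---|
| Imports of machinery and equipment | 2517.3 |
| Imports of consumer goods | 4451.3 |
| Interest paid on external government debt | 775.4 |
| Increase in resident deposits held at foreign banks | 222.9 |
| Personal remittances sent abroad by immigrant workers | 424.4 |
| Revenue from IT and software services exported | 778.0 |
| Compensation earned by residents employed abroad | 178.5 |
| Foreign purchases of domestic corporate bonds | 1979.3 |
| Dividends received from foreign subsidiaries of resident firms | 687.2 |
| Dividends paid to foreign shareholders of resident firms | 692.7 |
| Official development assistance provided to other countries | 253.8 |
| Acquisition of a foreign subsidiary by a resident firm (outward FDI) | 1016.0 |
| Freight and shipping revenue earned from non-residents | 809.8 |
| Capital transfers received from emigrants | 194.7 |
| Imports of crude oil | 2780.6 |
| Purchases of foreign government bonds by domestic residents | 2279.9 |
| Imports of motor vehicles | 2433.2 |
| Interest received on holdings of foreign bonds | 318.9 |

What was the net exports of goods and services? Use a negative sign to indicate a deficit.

-10594.6

Goods: -4451.3 - 2433.2 - 2780.6 - 2517.3 = -12182.4
Services: 778.0 + 809.8 = 1587.8
Trade balance = -12182.4 + 1587.8 = -10594.6
(Excluded from the trade balance — primary income: interest paid on external government debt 775.4, compensation earned by residents employed abroad 178.5, dividends received from foreign subsidiaries of resident firms 687.2, dividends paid to foreign shareholders of resident firms 692.7, interest received on holdings of foreign bonds 318.9; financial account: increase in resident deposits held at foreign banks 222.9, foreign purchases of domestic corporate bonds 1979.3, acquisition of a foreign subsidiary by a resident firm (outward FDI) 1016.0, purchases of foreign government bonds by domestic residents 2279.9; secondary income: personal remittances sent abroad by immigrant workers 424.4, official development assistance provided to other countries 253.8; capital account: capital transfers received from emigrants 194.7.)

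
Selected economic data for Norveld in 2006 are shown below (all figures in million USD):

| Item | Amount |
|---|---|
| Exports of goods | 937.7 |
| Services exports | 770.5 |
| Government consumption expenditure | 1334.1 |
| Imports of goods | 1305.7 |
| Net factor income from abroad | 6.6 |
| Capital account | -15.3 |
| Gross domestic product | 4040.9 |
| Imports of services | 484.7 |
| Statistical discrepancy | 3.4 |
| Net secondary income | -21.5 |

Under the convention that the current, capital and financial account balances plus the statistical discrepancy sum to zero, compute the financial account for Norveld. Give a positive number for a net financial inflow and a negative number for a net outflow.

Goods balance = 937.7 - 1305.7 = -368.0
Services balance = 770.5 - 484.7 = 285.8
Trade balance (goods + services) = -368.0 + 285.8 = -82.2
Net primary income = 6.6
Net secondary income = -21.5
Current account = -82.2 + 6.6 + (-21.5) = -97.1
Financial account = -(-97.1 + (-15.3) + 3.4) = 109.0

109.0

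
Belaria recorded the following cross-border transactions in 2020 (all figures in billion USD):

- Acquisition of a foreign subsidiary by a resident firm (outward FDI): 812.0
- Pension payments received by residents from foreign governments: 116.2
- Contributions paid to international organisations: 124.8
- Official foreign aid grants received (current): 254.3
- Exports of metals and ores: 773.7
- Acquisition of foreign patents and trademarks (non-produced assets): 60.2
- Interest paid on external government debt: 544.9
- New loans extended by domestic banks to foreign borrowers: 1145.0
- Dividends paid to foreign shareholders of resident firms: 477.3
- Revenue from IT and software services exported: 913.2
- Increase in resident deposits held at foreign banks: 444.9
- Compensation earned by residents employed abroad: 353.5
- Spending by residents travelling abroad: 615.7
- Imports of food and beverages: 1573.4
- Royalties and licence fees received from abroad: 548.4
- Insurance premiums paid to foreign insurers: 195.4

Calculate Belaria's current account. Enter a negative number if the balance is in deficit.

Goods: 773.7 - 1573.4 = -799.7
Services: -195.4 + 913.2 + 548.4 - 615.7 = 650.5
Primary income: -544.9 - 477.3 + 353.5 = -668.7
Secondary income: 116.2 - 124.8 + 254.3 = 245.7
Current account = (-799.7) + 650.5 + (-668.7) + 245.7 = -572.2
(Excluded from the current account — financial account: acquisition of a foreign subsidiary by a resident firm (outward FDI) 812.0, new loans extended by domestic banks to foreign borrowers 1145.0, increase in resident deposits held at foreign banks 444.9; capital account: acquisition of foreign patents and trademarks (non-produced assets) 60.2.)

-572.2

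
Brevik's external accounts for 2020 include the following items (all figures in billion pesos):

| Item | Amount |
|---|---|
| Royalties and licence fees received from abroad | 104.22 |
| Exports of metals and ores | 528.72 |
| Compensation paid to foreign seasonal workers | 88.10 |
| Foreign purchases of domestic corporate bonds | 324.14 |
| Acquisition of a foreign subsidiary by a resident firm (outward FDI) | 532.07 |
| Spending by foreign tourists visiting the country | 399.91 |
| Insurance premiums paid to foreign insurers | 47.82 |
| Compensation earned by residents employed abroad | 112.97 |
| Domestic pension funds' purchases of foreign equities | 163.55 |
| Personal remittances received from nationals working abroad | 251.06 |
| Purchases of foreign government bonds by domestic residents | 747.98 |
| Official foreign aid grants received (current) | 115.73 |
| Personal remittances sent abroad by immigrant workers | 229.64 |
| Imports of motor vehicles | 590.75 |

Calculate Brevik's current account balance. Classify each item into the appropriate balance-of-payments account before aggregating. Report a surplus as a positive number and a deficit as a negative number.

556.30

Goods: 528.72 - 590.75 = -62.03
Services: 399.91 - 47.82 + 104.22 = 456.31
Primary income: -88.10 + 112.97 = 24.87
Secondary income: 251.06 - 229.64 + 115.73 = 137.15
Current account = (-62.03) + 456.31 + 24.87 + 137.15 = 556.30
(Excluded from the current account — financial account: foreign purchases of domestic corporate bonds 324.14, acquisition of a foreign subsidiary by a resident firm (outward FDI) 532.07, domestic pension funds' purchases of foreign equities 163.55, purchases of foreign government bonds by domestic residents 747.98.)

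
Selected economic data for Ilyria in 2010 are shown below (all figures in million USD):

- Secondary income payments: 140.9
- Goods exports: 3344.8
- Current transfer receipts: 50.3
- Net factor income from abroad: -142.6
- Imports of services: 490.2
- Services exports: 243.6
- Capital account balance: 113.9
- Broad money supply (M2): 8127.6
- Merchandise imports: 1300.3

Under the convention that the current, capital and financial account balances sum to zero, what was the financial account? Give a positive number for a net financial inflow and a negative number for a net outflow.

Goods balance = 3344.8 - 1300.3 = 2044.5
Services balance = 243.6 - 490.2 = -246.6
Trade balance (goods + services) = 2044.5 + (-246.6) = 1797.9
Net primary income = -142.6
Net secondary income = 50.3 - 140.9 = -90.6
Current account = 1797.9 + (-142.6) + (-90.6) = 1564.7
Financial account = -(1564.7 + 113.9) = -1678.6

-1678.6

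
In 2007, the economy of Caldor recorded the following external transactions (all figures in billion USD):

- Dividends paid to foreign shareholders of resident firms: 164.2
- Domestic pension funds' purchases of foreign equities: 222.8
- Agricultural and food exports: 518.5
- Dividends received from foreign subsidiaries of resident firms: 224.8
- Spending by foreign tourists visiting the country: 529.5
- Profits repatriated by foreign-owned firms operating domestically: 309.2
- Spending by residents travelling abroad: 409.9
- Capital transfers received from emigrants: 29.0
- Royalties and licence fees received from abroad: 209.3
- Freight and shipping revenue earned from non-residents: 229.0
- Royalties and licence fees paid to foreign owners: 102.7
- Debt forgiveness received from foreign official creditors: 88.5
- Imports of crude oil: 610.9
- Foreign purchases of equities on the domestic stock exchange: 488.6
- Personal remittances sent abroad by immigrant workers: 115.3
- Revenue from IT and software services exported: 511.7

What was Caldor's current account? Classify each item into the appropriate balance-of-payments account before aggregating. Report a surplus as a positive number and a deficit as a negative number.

510.6

Goods: -610.9 + 518.5 = -92.4
Services: 229.0 + 209.3 + 511.7 - 102.7 + 529.5 - 409.9 = 966.9
Primary income: -309.2 - 164.2 + 224.8 = -248.6
Secondary income: -115.3
Current account = (-92.4) + 966.9 + (-248.6) + (-115.3) = 510.6
(Excluded from the current account — financial account: domestic pension funds' purchases of foreign equities 222.8, foreign purchases of equities on the domestic stock exchange 488.6; capital account: capital transfers received from emigrants 29.0, debt forgiveness received from foreign official creditors 88.5.)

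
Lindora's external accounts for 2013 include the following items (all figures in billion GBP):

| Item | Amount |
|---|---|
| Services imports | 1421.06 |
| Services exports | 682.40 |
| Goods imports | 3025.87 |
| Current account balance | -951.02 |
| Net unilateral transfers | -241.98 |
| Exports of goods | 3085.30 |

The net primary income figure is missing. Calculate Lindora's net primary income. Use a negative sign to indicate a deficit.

Current account = goods balance + services balance + net primary income + net secondary income
Sum of the known components = -921.21
Net primary income = CA - (known components) = -951.02 - (-921.21) = -29.81

-29.81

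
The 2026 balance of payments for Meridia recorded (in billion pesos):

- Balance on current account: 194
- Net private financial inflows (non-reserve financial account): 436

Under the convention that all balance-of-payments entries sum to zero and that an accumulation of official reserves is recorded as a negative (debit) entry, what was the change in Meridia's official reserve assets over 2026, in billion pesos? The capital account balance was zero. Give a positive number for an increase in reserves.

Official reserve transactions balance = -(194 + 436) = -630
An accumulation of reserves is recorded as a debit (negative entry), so the change in the stock of reserves is the negative of that balance.
Change in official reserves = -(-630) = 630

630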